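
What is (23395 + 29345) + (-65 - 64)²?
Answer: 69381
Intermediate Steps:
(23395 + 29345) + (-65 - 64)² = 52740 + (-129)² = 52740 + 16641 = 69381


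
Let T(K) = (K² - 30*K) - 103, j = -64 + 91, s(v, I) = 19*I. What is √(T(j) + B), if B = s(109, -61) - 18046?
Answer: I*√19389 ≈ 139.24*I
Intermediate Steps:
j = 27
T(K) = -103 + K² - 30*K
B = -19205 (B = 19*(-61) - 18046 = -1159 - 18046 = -19205)
√(T(j) + B) = √((-103 + 27² - 30*27) - 19205) = √((-103 + 729 - 810) - 19205) = √(-184 - 19205) = √(-19389) = I*√19389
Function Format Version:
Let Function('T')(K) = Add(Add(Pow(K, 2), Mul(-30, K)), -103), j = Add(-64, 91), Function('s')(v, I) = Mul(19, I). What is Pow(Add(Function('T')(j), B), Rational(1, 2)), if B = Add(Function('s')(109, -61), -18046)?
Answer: Mul(I, Pow(19389, Rational(1, 2))) ≈ Mul(139.24, I)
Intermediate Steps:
j = 27
Function('T')(K) = Add(-103, Pow(K, 2), Mul(-30, K))
B = -19205 (B = Add(Mul(19, -61), -18046) = Add(-1159, -18046) = -19205)
Pow(Add(Function('T')(j), B), Rational(1, 2)) = Pow(Add(Add(-103, Pow(27, 2), Mul(-30, 27)), -19205), Rational(1, 2)) = Pow(Add(Add(-103, 729, -810), -19205), Rational(1, 2)) = Pow(Add(-184, -19205), Rational(1, 2)) = Pow(-19389, Rational(1, 2)) = Mul(I, Pow(19389, Rational(1, 2)))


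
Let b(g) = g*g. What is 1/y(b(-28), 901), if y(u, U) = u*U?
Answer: 1/706384 ≈ 1.4157e-6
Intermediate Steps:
b(g) = g²
y(u, U) = U*u
1/y(b(-28), 901) = 1/(901*(-28)²) = 1/(901*784) = 1/706384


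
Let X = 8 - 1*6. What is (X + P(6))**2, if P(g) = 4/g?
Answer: 64/9 ≈ 7.1111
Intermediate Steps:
X = 2 (X = 8 - 6 = 2)
(X + P(6))**2 = (2 + 4/6)**2 = (2 + 4*(1/6))**2 = (2 + 2/3)**2 = (8/3)**2 = 64/9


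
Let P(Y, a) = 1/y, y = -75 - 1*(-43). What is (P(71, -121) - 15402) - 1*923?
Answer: -522401/32 ≈ -16325.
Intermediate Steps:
y = -32 (y = -75 + 43 = -32)
P(Y, a) = -1/32 (P(Y, a) = 1/(-32) = -1/32)
(P(71, -121) - 15402) - 1*923 = (-1/32 - 15402) - 1*923 = -492865/32 - 923 = -522401/32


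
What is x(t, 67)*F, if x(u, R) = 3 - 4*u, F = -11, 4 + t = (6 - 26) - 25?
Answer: -2189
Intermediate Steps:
t = -49 (t = -4 + ((6 - 26) - 25) = -4 + (-20 - 25) = -4 - 45 = -49)
x(t, 67)*F = (3 - 4*(-49))*(-11) = (3 + 196)*(-11) = 199*(-11) = -2189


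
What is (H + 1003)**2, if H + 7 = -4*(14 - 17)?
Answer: 1016064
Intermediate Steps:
H = 5 (H = -7 - 4*(14 - 17) = -7 - 4*(-3) = -7 + 12 = 5)
(H + 1003)**2 = (5 + 1003)**2 = 1008**2 = 1016064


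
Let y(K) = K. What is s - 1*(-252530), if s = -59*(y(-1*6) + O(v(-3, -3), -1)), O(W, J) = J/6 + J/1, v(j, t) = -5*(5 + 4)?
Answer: 1517717/6 ≈ 2.5295e+5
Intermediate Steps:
v(j, t) = -45 (v(j, t) = -5*9 = -45)
O(W, J) = 7*J/6 (O(W, J) = J*(1/6) + J*1 = J/6 + J = 7*J/6)
s = 2537/6 (s = -59*(-1*6 + (7/6)*(-1)) = -59*(-6 - 7/6) = -59*(-43/6) = 2537/6 ≈ 422.83)
s - 1*(-252530) = 2537/6 - 1*(-252530) = 2537/6 + 252530 = 1517717/6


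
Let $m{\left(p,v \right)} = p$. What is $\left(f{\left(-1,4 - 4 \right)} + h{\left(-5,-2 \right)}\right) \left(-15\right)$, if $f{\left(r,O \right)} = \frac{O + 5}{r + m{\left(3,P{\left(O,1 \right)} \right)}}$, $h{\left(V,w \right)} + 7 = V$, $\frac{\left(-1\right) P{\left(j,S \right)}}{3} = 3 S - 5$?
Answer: $\frac{285}{2} \approx 142.5$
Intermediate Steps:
$P{\left(j,S \right)} = 15 - 9 S$ ($P{\left(j,S \right)} = - 3 \left(3 S - 5\right) = - 3 \left(-5 + 3 S\right) = 15 - 9 S$)
$h{\left(V,w \right)} = -7 + V$
$f{\left(r,O \right)} = \frac{5 + O}{3 + r}$ ($f{\left(r,O \right)} = \frac{O + 5}{r + 3} = \frac{5 + O}{3 + r}$)
$\left(f{\left(-1,4 - 4 \right)} + h{\left(-5,-2 \right)}\right) \left(-15\right) = \left(\frac{5 + \left(4 - 4\right)}{3 - 1} - 12\right) \left(-15\right) = \left(\frac{5 + 0}{2} - 12\right) \left(-15\right) = \left(\frac{1}{2} \cdot 5 - 12\right) \left(-15\right) = \left(\frac{5}{2} - 12\right) \left(-15\right) = \left(- \frac{19}{2}\right) \left(-15\right) = \frac{285}{2}$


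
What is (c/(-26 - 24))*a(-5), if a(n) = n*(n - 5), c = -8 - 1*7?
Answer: 15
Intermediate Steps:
c = -15 (c = -8 - 7 = -15)
a(n) = n*(-5 + n)
(c/(-26 - 24))*a(-5) = (-15/(-26 - 24))*(-5*(-5 - 5)) = (-15/(-50))*(-5*(-10)) = -15*(-1/50)*50 = (3/10)*50 = 15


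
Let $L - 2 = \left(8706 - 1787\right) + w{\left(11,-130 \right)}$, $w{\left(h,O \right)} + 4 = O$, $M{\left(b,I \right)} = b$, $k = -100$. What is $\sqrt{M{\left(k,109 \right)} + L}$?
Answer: $3 \sqrt{743} \approx 81.774$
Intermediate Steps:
$w{\left(h,O \right)} = -4 + O$
$L = 6787$ ($L = 2 + \left(\left(8706 - 1787\right) - 134\right) = 2 + \left(6919 - 134\right) = 2 + 6785 = 6787$)
$\sqrt{M{\left(k,109 \right)} + L} = \sqrt{-100 + 6787} = \sqrt{6687} = 3 \sqrt{743}$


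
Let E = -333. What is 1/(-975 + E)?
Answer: -1/1308 ≈ -0.00076453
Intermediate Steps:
1/(-975 + E) = 1/(-975 - 333) = 1/(-1308) = -1/1308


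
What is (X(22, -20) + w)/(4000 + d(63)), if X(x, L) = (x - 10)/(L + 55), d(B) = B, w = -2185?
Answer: -76463/142205 ≈ -0.53770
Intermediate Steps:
X(x, L) = (-10 + x)/(55 + L)
(X(22, -20) + w)/(4000 + d(63)) = ((-10 + 22)/(55 - 20) - 2185)/(4000 + 63) = (12/35 - 2185)/4063 = ((1/35)*12 - 2185)*(1/4063) = (12/35 - 2185)*(1/4063) = -76463/35*1/4063 = -76463/142205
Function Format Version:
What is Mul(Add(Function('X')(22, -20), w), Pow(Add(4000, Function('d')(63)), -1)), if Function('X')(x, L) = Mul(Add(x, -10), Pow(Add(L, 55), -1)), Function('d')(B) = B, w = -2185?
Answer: Rational(-76463, 142205) ≈ -0.53770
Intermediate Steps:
Function('X')(x, L) = Mul(Pow(Add(55, L), -1), Add(-10, x)) (Function('X')(x, L) = Mul(Add(-10, x), Pow(Add(55, L), -1)) = Mul(Pow(Add(55, L), -1), Add(-10, x)))
Mul(Add(Function('X')(22, -20), w), Pow(Add(4000, Function('d')(63)), -1)) = Mul(Add(Mul(Pow(Add(55, -20), -1), Add(-10, 22)), -2185), Pow(Add(4000, 63), -1)) = Mul(Add(Mul(Pow(35, -1), 12), -2185), Pow(4063, -1)) = Mul(Add(Mul(Rational(1, 35), 12), -2185), Rational(1, 4063)) = Mul(Add(Rational(12, 35), -2185), Rational(1, 4063)) = Mul(Rational(-76463, 35), Rational(1, 4063)) = Rational(-76463, 142205)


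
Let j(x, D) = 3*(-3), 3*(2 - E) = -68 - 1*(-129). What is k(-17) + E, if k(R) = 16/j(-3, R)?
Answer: -181/9 ≈ -20.111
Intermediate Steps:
E = -55/3 (E = 2 - (-68 - 1*(-129))/3 = 2 - (-68 + 129)/3 = 2 - 1/3*61 = 2 - 61/3 = -55/3 ≈ -18.333)
j(x, D) = -9
k(R) = -16/9 (k(R) = 16/(-9) = 16*(-1/9) = -16/9)
k(-17) + E = -16/9 - 55/3 = -181/9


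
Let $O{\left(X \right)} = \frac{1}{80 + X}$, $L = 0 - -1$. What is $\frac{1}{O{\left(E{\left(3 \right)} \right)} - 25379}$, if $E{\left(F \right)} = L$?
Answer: $- \frac{81}{2055698} \approx -3.9403 \cdot 10^{-5}$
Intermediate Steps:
$L = 1$ ($L = 0 + 1 = 1$)
$E{\left(F \right)} = 1$
$\frac{1}{O{\left(E{\left(3 \right)} \right)} - 25379} = \frac{1}{\frac{1}{80 + 1} - 25379} = \frac{1}{\frac{1}{81} - 25379} = \frac{1}{- \frac{2055698}{81}} = - \frac{81}{2055698}$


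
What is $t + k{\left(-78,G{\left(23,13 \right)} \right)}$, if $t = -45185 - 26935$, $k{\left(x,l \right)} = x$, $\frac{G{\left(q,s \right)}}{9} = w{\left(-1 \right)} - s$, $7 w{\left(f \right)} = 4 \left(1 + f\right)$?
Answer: $-72198$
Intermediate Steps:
$w{\left(f \right)} = \frac{4}{7} + \frac{4 f}{7}$ ($w{\left(f \right)} = \frac{4 \left(1 + f\right)}{7} = \frac{4 + 4 f}{7} = \frac{4}{7} + \frac{4 f}{7}$)
$G{\left(q,s \right)} = - 9 s$ ($G{\left(q,s \right)} = 9 \left(\left(\frac{4}{7} + \frac{4}{7} \left(-1\right)\right) - s\right) = 9 \left(\left(\frac{4}{7} - \frac{4}{7}\right) - s\right) = 9 \left(0 - s\right) = 9 \left(- s\right) = - 9 s$)
$t = -72120$
$t + k{\left(-78,G{\left(23,13 \right)} \right)} = -72120 - 78 = -72198$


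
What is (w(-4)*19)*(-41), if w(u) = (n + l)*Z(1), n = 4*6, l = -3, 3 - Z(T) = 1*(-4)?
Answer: -114513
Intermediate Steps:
Z(T) = 7 (Z(T) = 3 - (-4) = 3 - 1*(-4) = 3 + 4 = 7)
n = 24
w(u) = 147 (w(u) = (24 - 3)*7 = 21*7 = 147)
(w(-4)*19)*(-41) = (147*19)*(-41) = 2793*(-41) = -114513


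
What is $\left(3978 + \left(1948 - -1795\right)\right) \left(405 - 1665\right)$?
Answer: $-9728460$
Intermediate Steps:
$\left(3978 + \left(1948 - -1795\right)\right) \left(405 - 1665\right) = \left(3978 + \left(1948 + 1795\right)\right) \left(-1260\right) = \left(3978 + 3743\right) \left(-1260\right) = 7721 \left(-1260\right) = -9728460$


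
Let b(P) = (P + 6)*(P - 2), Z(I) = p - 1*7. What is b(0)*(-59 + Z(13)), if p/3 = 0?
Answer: 792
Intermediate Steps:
p = 0 (p = 3*0 = 0)
Z(I) = -7 (Z(I) = 0 - 1*7 = 0 - 7 = -7)
b(P) = (-2 + P)*(6 + P) (b(P) = (6 + P)*(-2 + P) = (-2 + P)*(6 + P))
b(0)*(-59 + Z(13)) = (-12 + 0² + 4*0)*(-59 - 7) = (-12 + 0 + 0)*(-66) = -12*(-66) = 792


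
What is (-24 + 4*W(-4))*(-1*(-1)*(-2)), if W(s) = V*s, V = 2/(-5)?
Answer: 176/5 ≈ 35.200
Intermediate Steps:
V = -2/5 (V = 2*(-1/5) = -2/5 ≈ -0.40000)
W(s) = -2*s/5
(-24 + 4*W(-4))*(-1*(-1)*(-2)) = (-24 + 4*(-2/5*(-4)))*(-1*(-1)*(-2)) = (-24 + 4*(8/5))*(1*(-2)) = (-24 + 32/5)*(-2) = -88/5*(-2) = 176/5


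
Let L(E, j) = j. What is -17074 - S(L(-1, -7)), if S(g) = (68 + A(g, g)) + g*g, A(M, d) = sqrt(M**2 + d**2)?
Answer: -17191 - 7*sqrt(2) ≈ -17201.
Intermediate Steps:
S(g) = 68 + g**2 + sqrt(2)*sqrt(g**2) (S(g) = (68 + sqrt(g**2 + g**2)) + g*g = (68 + sqrt(2*g**2)) + g**2 = (68 + sqrt(2)*sqrt(g**2)) + g**2 = 68 + g**2 + sqrt(2)*sqrt(g**2))
-17074 - S(L(-1, -7)) = -17074 - (68 + (-7)**2 + sqrt(2)*sqrt((-7)**2)) = -17074 - (68 + 49 + sqrt(2)*sqrt(49)) = -17074 - (68 + 49 + sqrt(2)*7) = -17074 - (68 + 49 + 7*sqrt(2)) = -17074 - (117 + 7*sqrt(2)) = -17074 + (-117 - 7*sqrt(2)) = -17191 - 7*sqrt(2)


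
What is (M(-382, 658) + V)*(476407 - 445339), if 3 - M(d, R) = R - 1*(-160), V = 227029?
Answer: 7028016552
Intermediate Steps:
M(d, R) = -157 - R (M(d, R) = 3 - (R - 1*(-160)) = 3 - (R + 160) = 3 - (160 + R) = 3 + (-160 - R) = -157 - R)
(M(-382, 658) + V)*(476407 - 445339) = ((-157 - 1*658) + 227029)*(476407 - 445339) = ((-157 - 658) + 227029)*31068 = (-815 + 227029)*31068 = 226214*31068 = 7028016552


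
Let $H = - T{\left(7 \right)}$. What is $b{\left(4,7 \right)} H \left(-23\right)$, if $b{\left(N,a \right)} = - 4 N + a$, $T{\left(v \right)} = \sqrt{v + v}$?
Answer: $- 207 \sqrt{14} \approx -774.52$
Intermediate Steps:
$T{\left(v \right)} = \sqrt{2} \sqrt{v}$ ($T{\left(v \right)} = \sqrt{2 v} = \sqrt{2} \sqrt{v}$)
$b{\left(N,a \right)} = a - 4 N$
$H = - \sqrt{14}$ ($H = - \sqrt{2} \sqrt{7} = - \sqrt{14} \approx -3.7417$)
$b{\left(4,7 \right)} H \left(-23\right) = \left(7 - 16\right) \left(- \sqrt{14}\right) \left(-23\right) = - 9 \left(- \sqrt{14}\right) \left(-23\right) = 9 \sqrt{14} \left(-23\right) = - 207 \sqrt{14}$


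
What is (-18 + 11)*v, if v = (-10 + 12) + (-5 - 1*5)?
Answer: 56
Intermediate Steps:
v = -8 (v = 2 + (-5 - 5) = 2 - 10 = -8)
(-18 + 11)*v = (-18 + 11)*(-8) = -7*(-8) = 56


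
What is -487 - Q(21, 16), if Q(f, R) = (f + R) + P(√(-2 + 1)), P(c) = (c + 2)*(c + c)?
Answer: -522 - 4*I ≈ -522.0 - 4.0*I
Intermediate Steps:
P(c) = 2*c*(2 + c) (P(c) = (2 + c)*(2*c) = 2*c*(2 + c))
Q(f, R) = R + f + 2*I*(2 + I) (Q(f, R) = (f + R) + 2*√(-2 + 1)*(2 + √(-2 + 1)) = (R + f) + 2*√(-1)*(2 + √(-1)) = (R + f) + 2*I*(2 + I) = R + f + 2*I*(2 + I))
-487 - Q(21, 16) = -487 - (-2 + 16 + 21 + 4*I) = -487 - (35 + 4*I) = -487 + (-35 - 4*I) = -522 - 4*I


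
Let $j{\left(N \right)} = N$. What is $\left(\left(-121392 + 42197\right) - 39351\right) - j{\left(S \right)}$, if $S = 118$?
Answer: $-118664$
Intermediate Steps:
$\left(\left(-121392 + 42197\right) - 39351\right) - j{\left(S \right)} = \left(\left(-121392 + 42197\right) - 39351\right) - 118 = \left(-79195 - 39351\right) - 118 = -118546 - 118 = -118664$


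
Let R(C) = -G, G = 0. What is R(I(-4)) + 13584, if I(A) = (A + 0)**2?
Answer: 13584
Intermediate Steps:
I(A) = A**2
R(C) = 0 (R(C) = -1*0 = 0)
R(I(-4)) + 13584 = 0 + 13584 = 13584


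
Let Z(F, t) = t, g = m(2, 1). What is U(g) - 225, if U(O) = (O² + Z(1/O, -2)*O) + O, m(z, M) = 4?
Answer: -213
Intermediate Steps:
g = 4
U(O) = O² - O (U(O) = (O² - 2*O) + O = O² - O)
U(g) - 225 = 4*(-1 + 4) - 225 = 4*3 - 225 = 12 - 225 = -213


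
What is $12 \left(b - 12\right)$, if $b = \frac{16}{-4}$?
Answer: $-192$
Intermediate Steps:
$b = -4$ ($b = 16 \left(- \frac{1}{4}\right) = -4$)
$12 \left(b - 12\right) = 12 \left(-4 - 12\right) = 12 \left(-16\right) = -192$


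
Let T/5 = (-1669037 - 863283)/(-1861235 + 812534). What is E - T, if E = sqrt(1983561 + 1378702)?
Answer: -12661600/1048701 + sqrt(3362263) ≈ 1821.6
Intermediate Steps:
T = 12661600/1048701 (T = 5*((-1669037 - 863283)/(-1861235 + 812534)) = 5*(-2532320/(-1048701)) = 5*(-2532320*(-1/1048701)) = 5*(2532320/1048701) = 12661600/1048701 ≈ 12.074)
E = sqrt(3362263) ≈ 1833.6
E - T = sqrt(3362263) - 1*12661600/1048701 = sqrt(3362263) - 12661600/1048701 = -12661600/1048701 + sqrt(3362263)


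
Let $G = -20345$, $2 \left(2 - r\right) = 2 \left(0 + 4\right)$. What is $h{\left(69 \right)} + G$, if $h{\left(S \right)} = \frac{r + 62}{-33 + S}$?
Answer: $- \frac{61030}{3} \approx -20343.0$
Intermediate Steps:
$r = -2$ ($r = 2 - \frac{2 \left(0 + 4\right)}{2} = 2 - \frac{2 \cdot 4}{2} = 2 - 4 = -2$)
$h{\left(S \right)} = \frac{60}{-33 + S}$ ($h{\left(S \right)} = \frac{-2 + 62}{-33 + S} = \frac{60}{-33 + S}$)
$h{\left(69 \right)} + G = \frac{60}{-33 + 69} - 20345 = \frac{60}{36} - 20345 = 60 \cdot \frac{1}{36} - 20345 = \frac{5}{3} - 20345 = - \frac{61030}{3}$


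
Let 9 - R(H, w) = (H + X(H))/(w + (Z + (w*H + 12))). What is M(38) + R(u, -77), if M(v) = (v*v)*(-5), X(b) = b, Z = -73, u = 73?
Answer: -41528003/5759 ≈ -7211.0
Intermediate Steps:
M(v) = -5*v**2 (M(v) = v**2*(-5) = -5*v**2)
R(H, w) = 9 - 2*H/(-61 + w + H*w) (R(H, w) = 9 - (H + H)/(w + (-73 + (w*H + 12))) = 9 - 2*H/(w + (-73 + (H*w + 12))) = 9 - 2*H/(w + (-73 + (12 + H*w))) = 9 - 2*H/(w + (-61 + H*w)) = 9 - 2*H/(-61 + w + H*w))
M(38) + R(u, -77) = -5*38**2 + (-549 - 2*73 + 9*(-77) + 9*73*(-77))/(-61 - 77 + 73*(-77)) = -5*1444 + (-549 - 146 - 693 - 50589)/(-61 - 77 - 5621) = -7220 - 51977/(-5759) = -7220 - 1/5759*(-51977) = -7220 + 51977/5759 = -41528003/5759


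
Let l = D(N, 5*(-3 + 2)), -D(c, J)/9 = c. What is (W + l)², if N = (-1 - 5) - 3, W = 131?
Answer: 44944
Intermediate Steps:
N = -9 (N = -6 - 3 = -9)
D(c, J) = -9*c
l = 81 (l = -9*(-9) = 81)
(W + l)² = (131 + 81)² = 212² = 44944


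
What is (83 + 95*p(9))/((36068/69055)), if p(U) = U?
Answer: 32386795/18034 ≈ 1795.9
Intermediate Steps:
(83 + 95*p(9))/((36068/69055)) = (83 + 95*9)/((36068/69055)) = (83 + 855)/((36068*(1/69055))) = 938/(36068/69055) = 938*(69055/36068) = 32386795/18034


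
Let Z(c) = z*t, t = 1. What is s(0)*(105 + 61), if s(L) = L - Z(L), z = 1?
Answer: -166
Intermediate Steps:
Z(c) = 1 (Z(c) = 1*1 = 1)
s(L) = -1 + L (s(L) = L - 1*1 = L - 1 = -1 + L)
s(0)*(105 + 61) = (-1 + 0)*(105 + 61) = -1*166 = -166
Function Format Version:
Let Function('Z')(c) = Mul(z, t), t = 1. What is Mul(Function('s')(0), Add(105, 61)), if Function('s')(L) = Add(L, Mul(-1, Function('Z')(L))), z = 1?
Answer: -166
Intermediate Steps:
Function('Z')(c) = 1 (Function('Z')(c) = Mul(1, 1) = 1)
Function('s')(L) = Add(-1, L) (Function('s')(L) = Add(L, Mul(-1, 1)) = Add(L, -1) = Add(-1, L))
Mul(Function('s')(0), Add(105, 61)) = Mul(Add(-1, 0), Add(105, 61)) = Mul(-1, 166) = -166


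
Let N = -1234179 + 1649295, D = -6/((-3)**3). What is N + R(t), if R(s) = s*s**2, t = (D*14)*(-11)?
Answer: 273401452/729 ≈ 3.7504e+5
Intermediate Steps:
D = 2/9 (D = -6/(-27) = -6*(-1/27) = 2/9 ≈ 0.22222)
t = -308/9 (t = ((2/9)*14)*(-11) = (28/9)*(-11) = -308/9 ≈ -34.222)
N = 415116
R(s) = s**3
N + R(t) = 415116 + (-308/9)**3 = 415116 - 29218112/729 = 273401452/729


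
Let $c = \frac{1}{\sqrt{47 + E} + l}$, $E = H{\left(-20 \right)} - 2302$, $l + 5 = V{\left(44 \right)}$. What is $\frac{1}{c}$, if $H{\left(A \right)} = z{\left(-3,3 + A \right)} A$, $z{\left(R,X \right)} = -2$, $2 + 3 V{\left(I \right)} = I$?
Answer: $9 + i \sqrt{2215} \approx 9.0 + 47.064 i$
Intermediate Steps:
$V{\left(I \right)} = - \frac{2}{3} + \frac{I}{3}$
$H{\left(A \right)} = - 2 A$
$l = 9$ ($l = -5 + \left(- \frac{2}{3} + \frac{1}{3} \cdot 44\right) = -5 + \left(- \frac{2}{3} + \frac{44}{3}\right) = -5 + 14 = 9$)
$E = -2262$ ($E = \left(-2\right) \left(-20\right) - 2302 = 40 - 2302 = -2262$)
$c = \frac{1}{9 + i \sqrt{2215}}$ ($c = \frac{1}{\sqrt{47 - 2262} + 9} = \frac{1}{\sqrt{-2215} + 9} = \frac{1}{i \sqrt{2215} + 9} = \frac{1}{9 + i \sqrt{2215}} \approx 0.0039199 - 0.020498 i$)
$\frac{1}{c} = \frac{1}{\frac{9}{2296} - \frac{i \sqrt{2215}}{2296}}$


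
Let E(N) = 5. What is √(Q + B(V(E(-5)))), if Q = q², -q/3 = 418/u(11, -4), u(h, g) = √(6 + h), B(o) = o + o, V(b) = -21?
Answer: √26720634/17 ≈ 304.07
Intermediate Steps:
B(o) = 2*o
q = -1254*√17/17 (q = -1254/(√(6 + 11)) = -1254/(√17) = -1254*√17/17 ≈ -304.14)
Q = 1572516/17 (Q = (-1254*√17/17)² = 1572516/17 ≈ 92501.)
√(Q + B(V(E(-5)))) = √(1572516/17 + 2*(-21)) = √(1572516/17 - 42) = √(1571802/17) = √26720634/17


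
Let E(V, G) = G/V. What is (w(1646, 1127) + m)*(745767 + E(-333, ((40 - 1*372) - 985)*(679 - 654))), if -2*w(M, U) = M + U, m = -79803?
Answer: -6721768987724/111 ≈ -6.0556e+10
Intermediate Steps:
w(M, U) = -M/2 - U/2 (w(M, U) = -(M + U)/2 = -M/2 - U/2)
(w(1646, 1127) + m)*(745767 + E(-333, ((40 - 1*372) - 985)*(679 - 654))) = ((-½*1646 - ½*1127) - 79803)*(745767 + (((40 - 1*372) - 985)*(679 - 654))/(-333)) = ((-823 - 1127/2) - 79803)*(745767 + (((40 - 372) - 985)*25)*(-1/333)) = (-2773/2 - 79803)*(745767 + ((-332 - 985)*25)*(-1/333)) = -162379*(745767 - 1317*25*(-1/333))/2 = -162379*(745767 - 32925*(-1/333))/2 = -162379*(745767 + 10975/111)/2 = -162379/2*82791112/111 = -6721768987724/111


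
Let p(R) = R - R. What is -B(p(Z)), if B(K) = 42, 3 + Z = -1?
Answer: -42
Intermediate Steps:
Z = -4 (Z = -3 - 1 = -4)
p(R) = 0
-B(p(Z)) = -1*42 = -42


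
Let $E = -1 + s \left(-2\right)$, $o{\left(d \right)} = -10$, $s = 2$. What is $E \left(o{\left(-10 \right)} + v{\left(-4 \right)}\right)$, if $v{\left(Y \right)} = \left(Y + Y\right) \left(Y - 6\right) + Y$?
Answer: $-330$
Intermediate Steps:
$E = -5$ ($E = -1 + 2 \left(-2\right) = -1 - 4 = -5$)
$v{\left(Y \right)} = Y + 2 Y \left(-6 + Y\right)$ ($v{\left(Y \right)} = 2 Y \left(-6 + Y\right) + Y = Y + 2 Y \left(-6 + Y\right)$)
$E \left(o{\left(-10 \right)} + v{\left(-4 \right)}\right) = - 5 \left(-10 - 4 \left(-11 + 2 \left(-4\right)\right)\right) = - 5 \left(-10 - 4 \left(-11 - 8\right)\right) = - 5 \left(-10 - -76\right) = - 5 \left(-10 + 76\right) = \left(-5\right) 66 = -330$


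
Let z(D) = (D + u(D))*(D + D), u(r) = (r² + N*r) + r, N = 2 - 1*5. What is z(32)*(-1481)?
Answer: -94025728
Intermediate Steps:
N = -3 (N = 2 - 5 = -3)
u(r) = r² - 2*r (u(r) = (r² - 3*r) + r = r² - 2*r)
z(D) = 2*D*(D + D*(-2 + D)) (z(D) = (D + D*(-2 + D))*(D + D) = (D + D*(-2 + D))*(2*D) = 2*D*(D + D*(-2 + D)))
z(32)*(-1481) = (2*32²*(-1 + 32))*(-1481) = (2*1024*31)*(-1481) = 63488*(-1481) = -94025728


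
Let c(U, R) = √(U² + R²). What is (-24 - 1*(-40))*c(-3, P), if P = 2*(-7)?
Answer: 16*√205 ≈ 229.09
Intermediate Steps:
P = -14
c(U, R) = √(R² + U²)
(-24 - 1*(-40))*c(-3, P) = (-24 - 1*(-40))*√((-14)² + (-3)²) = (-24 + 40)*√(196 + 9) = 16*√205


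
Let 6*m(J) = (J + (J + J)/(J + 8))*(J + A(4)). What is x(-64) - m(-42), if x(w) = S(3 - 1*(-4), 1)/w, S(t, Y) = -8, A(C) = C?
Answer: -34031/136 ≈ -250.23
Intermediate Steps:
m(J) = (4 + J)*(J + 2*J/(8 + J))/6 (m(J) = ((J + (J + J)/(J + 8))*(J + 4))/6 = ((J + (2*J)/(8 + J))*(4 + J))/6 = ((J + 2*J/(8 + J))*(4 + J))/6 = ((4 + J)*(J + 2*J/(8 + J)))/6 = (4 + J)*(J + 2*J/(8 + J))/6)
x(w) = -8/w
x(-64) - m(-42) = -8/(-64) - (-42)*(40 + (-42)**2 + 14*(-42))/(6*(8 - 42)) = -8*(-1/64) - (-42)*(40 + 1764 - 588)/(6*(-34)) = 1/8 - (-42)*(-1)*1216/(6*34) = 1/8 - 1*4256/17 = 1/8 - 4256/17 = -34031/136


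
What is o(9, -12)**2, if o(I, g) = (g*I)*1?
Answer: 11664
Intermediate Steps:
o(I, g) = I*g (o(I, g) = (I*g)*1 = I*g)
o(9, -12)**2 = (9*(-12))**2 = (-108)**2 = 11664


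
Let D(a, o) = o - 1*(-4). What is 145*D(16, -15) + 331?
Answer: -1264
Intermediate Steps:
D(a, o) = 4 + o (D(a, o) = o + 4 = 4 + o)
145*D(16, -15) + 331 = 145*(4 - 15) + 331 = 145*(-11) + 331 = -1595 + 331 = -1264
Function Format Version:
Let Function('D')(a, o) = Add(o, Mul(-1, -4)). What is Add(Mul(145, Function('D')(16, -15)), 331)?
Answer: -1264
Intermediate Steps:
Function('D')(a, o) = Add(4, o) (Function('D')(a, o) = Add(o, 4) = Add(4, o))
Add(Mul(145, Function('D')(16, -15)), 331) = Add(Mul(145, Add(4, -15)), 331) = Add(Mul(145, -11), 331) = Add(-1595, 331) = -1264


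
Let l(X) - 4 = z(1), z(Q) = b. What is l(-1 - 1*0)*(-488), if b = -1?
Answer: -1464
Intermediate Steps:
z(Q) = -1
l(X) = 3 (l(X) = 4 - 1 = 3)
l(-1 - 1*0)*(-488) = 3*(-488) = -1464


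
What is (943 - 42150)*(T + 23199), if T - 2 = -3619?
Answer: -806915474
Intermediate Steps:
T = -3617 (T = 2 - 3619 = -3617)
(943 - 42150)*(T + 23199) = (943 - 42150)*(-3617 + 23199) = -41207*19582 = -806915474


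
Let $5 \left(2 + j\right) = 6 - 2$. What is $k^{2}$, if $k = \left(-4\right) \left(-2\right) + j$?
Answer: $\frac{1156}{25} \approx 46.24$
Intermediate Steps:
$j = - \frac{6}{5}$ ($j = -2 + \frac{6 - 2}{5} = -2 + \frac{1}{5} \cdot 4 = -2 + \frac{4}{5} = - \frac{6}{5} \approx -1.2$)
$k = \frac{34}{5}$ ($k = \left(-4\right) \left(-2\right) - \frac{6}{5} = 8 - \frac{6}{5} = \frac{34}{5} \approx 6.8$)
$k^{2} = \left(\frac{34}{5}\right)^{2} = \frac{1156}{25}$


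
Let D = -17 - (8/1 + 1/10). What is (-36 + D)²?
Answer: 373321/100 ≈ 3733.2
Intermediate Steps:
D = -251/10 (D = -17 - (8*1 + 1*(⅒)) = -17 - (8 + ⅒) = -17 - 1*81/10 = -17 - 81/10 = -251/10 ≈ -25.100)
(-36 + D)² = (-36 - 251/10)² = (-611/10)² = 373321/100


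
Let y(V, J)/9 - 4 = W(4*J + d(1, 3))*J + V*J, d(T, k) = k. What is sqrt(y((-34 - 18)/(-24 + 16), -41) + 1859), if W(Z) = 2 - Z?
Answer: I*sqrt(242602)/2 ≈ 246.27*I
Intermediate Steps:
y(V, J) = 36 + 9*J*V + 9*J*(-1 - 4*J) (y(V, J) = 36 + 9*((2 - (4*J + 3))*J + V*J) = 36 + 9*((2 - (3 + 4*J))*J + J*V) = 36 + 9*((2 + (-3 - 4*J))*J + J*V) = 36 + 9*((-1 - 4*J)*J + J*V) = 36 + 9*(J*(-1 - 4*J) + J*V) = 36 + 9*(J*V + J*(-1 - 4*J)) = 36 + (9*J*V + 9*J*(-1 - 4*J)) = 36 + 9*J*V + 9*J*(-1 - 4*J))
sqrt(y((-34 - 18)/(-24 + 16), -41) + 1859) = sqrt((36 - 9*(-41)*(1 + 4*(-41)) + 9*(-41)*((-34 - 18)/(-24 + 16))) + 1859) = sqrt((36 - 9*(-41)*(1 - 164) + 9*(-41)*(-52/(-8))) + 1859) = sqrt((36 - 9*(-41)*(-163) + 9*(-41)*(-52*(-1/8))) + 1859) = sqrt((36 - 60147 + 9*(-41)*(13/2)) + 1859) = sqrt((36 - 60147 - 4797/2) + 1859) = sqrt(-125019/2 + 1859) = sqrt(-121301/2) = I*sqrt(242602)/2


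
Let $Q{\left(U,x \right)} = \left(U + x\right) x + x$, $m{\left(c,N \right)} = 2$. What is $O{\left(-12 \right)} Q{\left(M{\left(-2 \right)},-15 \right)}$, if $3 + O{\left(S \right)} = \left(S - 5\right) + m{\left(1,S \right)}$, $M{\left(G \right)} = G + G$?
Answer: $-4860$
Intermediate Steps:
$M{\left(G \right)} = 2 G$
$Q{\left(U,x \right)} = x + x \left(U + x\right)$ ($Q{\left(U,x \right)} = x \left(U + x\right) + x = x + x \left(U + x\right)$)
$O{\left(S \right)} = -6 + S$ ($O{\left(S \right)} = -3 + \left(\left(S - 5\right) + 2\right) = -3 + \left(\left(-5 + S\right) + 2\right) = -3 + \left(-3 + S\right) = -6 + S$)
$O{\left(-12 \right)} Q{\left(M{\left(-2 \right)},-15 \right)} = \left(-6 - 12\right) \left(- 15 \left(1 + 2 \left(-2\right) - 15\right)\right) = - 18 \left(- 15 \left(1 - 4 - 15\right)\right) = - 18 \left(\left(-15\right) \left(-18\right)\right) = \left(-18\right) 270 = -4860$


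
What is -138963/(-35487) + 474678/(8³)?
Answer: 2819341207/3028224 ≈ 931.02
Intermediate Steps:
-138963/(-35487) + 474678/(8³) = -138963*(-1/35487) + 474678/512 = 46321/11829 + 474678*(1/512) = 46321/11829 + 237339/256 = 2819341207/3028224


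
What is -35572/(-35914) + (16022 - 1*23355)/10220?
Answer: 50094239/183520540 ≈ 0.27296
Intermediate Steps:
-35572/(-35914) + (16022 - 1*23355)/10220 = -35572*(-1/35914) + (16022 - 23355)*(1/10220) = 17786/17957 - 7333*1/10220 = 17786/17957 - 7333/10220 = 50094239/183520540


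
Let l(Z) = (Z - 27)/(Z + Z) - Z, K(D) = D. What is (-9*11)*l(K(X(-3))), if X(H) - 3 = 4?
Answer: 5841/7 ≈ 834.43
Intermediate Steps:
X(H) = 7 (X(H) = 3 + 4 = 7)
l(Z) = -Z + (-27 + Z)/(2*Z) (l(Z) = (-27 + Z)/((2*Z)) - Z = (-27 + Z)*(1/(2*Z)) - Z = (-27 + Z)/(2*Z) - Z = -Z + (-27 + Z)/(2*Z))
(-9*11)*l(K(X(-3))) = (-9*11)*(½ - 1*7 - 27/2/7) = -99*(½ - 7 - 27/2*⅐) = -99*(½ - 7 - 27/14) = -99*(-59/7) = 5841/7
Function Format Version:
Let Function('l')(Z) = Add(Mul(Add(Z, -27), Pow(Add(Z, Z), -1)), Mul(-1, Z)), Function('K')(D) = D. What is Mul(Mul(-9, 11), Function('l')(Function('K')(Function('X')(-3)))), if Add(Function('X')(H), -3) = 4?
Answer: Rational(5841, 7) ≈ 834.43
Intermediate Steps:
Function('X')(H) = 7 (Function('X')(H) = Add(3, 4) = 7)
Function('l')(Z) = Add(Mul(-1, Z), Mul(Rational(1, 2), Pow(Z, -1), Add(-27, Z))) (Function('l')(Z) = Add(Mul(Add(-27, Z), Pow(Mul(2, Z), -1)), Mul(-1, Z)) = Add(Mul(Add(-27, Z), Mul(Rational(1, 2), Pow(Z, -1))), Mul(-1, Z)) = Add(Mul(Rational(1, 2), Pow(Z, -1), Add(-27, Z)), Mul(-1, Z)) = Add(Mul(-1, Z), Mul(Rational(1, 2), Pow(Z, -1), Add(-27, Z))))
Mul(Mul(-9, 11), Function('l')(Function('K')(Function('X')(-3)))) = Mul(Mul(-9, 11), Add(Rational(1, 2), Mul(-1, 7), Mul(Rational(-27, 2), Pow(7, -1)))) = Mul(-99, Add(Rational(1, 2), -7, Mul(Rational(-27, 2), Rational(1, 7)))) = Mul(-99, Add(Rational(1, 2), -7, Rational(-27, 14))) = Mul(-99, Rational(-59, 7)) = Rational(5841, 7)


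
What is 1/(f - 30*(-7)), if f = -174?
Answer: 1/36 ≈ 0.027778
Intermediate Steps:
1/(f - 30*(-7)) = 1/(-174 - 30*(-7)) = 1/(-174 + 210) = 1/36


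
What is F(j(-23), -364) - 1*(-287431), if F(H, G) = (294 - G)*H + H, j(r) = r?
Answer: 272274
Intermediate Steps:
F(H, G) = H + H*(294 - G) (F(H, G) = H*(294 - G) + H = H + H*(294 - G))
F(j(-23), -364) - 1*(-287431) = -23*(295 - 1*(-364)) - 1*(-287431) = -23*(295 + 364) + 287431 = -23*659 + 287431 = -15157 + 287431 = 272274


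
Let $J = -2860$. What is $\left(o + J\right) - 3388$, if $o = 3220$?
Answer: $-3028$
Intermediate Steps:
$\left(o + J\right) - 3388 = \left(3220 - 2860\right) - 3388 = 360 - 3388 = -3028$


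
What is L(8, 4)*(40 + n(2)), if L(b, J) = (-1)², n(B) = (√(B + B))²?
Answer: 44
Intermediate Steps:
n(B) = 2*B (n(B) = (√(2*B))² = (√2*√B)² = 2*B)
L(b, J) = 1
L(8, 4)*(40 + n(2)) = 1*(40 + 2*2) = 1*(40 + 4) = 1*44 = 44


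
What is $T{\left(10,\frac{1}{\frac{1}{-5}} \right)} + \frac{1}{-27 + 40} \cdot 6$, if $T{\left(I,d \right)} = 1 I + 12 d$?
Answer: $- \frac{644}{13} \approx -49.538$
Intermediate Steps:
$T{\left(I,d \right)} = I + 12 d$
$T{\left(10,\frac{1}{\frac{1}{-5}} \right)} + \frac{1}{-27 + 40} \cdot 6 = \left(10 + \frac{12}{\frac{1}{-5}}\right) + \frac{1}{-27 + 40} \cdot 6 = \left(10 + \frac{12}{- \frac{1}{5}}\right) + \frac{1}{13} \cdot 6 = \left(10 + 12 \left(-5\right)\right) + \frac{1}{13} \cdot 6 = \left(10 - 60\right) + \frac{6}{13} = -50 + \frac{6}{13} = - \frac{644}{13}$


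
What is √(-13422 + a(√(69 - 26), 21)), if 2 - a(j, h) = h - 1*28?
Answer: I*√13413 ≈ 115.81*I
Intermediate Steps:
a(j, h) = 30 - h (a(j, h) = 2 - (h - 1*28) = 2 - (h - 28) = 2 - (-28 + h) = 2 + (28 - h) = 30 - h)
√(-13422 + a(√(69 - 26), 21)) = √(-13422 + (30 - 1*21)) = √(-13422 + (30 - 21)) = √(-13422 + 9) = √(-13413) = I*√13413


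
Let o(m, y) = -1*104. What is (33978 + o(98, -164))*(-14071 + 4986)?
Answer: -307745290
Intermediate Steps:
o(m, y) = -104
(33978 + o(98, -164))*(-14071 + 4986) = (33978 - 104)*(-14071 + 4986) = 33874*(-9085) = -307745290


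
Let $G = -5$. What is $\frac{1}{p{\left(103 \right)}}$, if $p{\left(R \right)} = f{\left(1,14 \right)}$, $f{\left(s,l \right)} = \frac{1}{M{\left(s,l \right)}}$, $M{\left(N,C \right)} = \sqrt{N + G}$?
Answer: $2 i \approx 2.0 i$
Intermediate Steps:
$M{\left(N,C \right)} = \sqrt{-5 + N}$ ($M{\left(N,C \right)} = \sqrt{N - 5} = \sqrt{-5 + N}$)
$f{\left(s,l \right)} = \frac{1}{\sqrt{-5 + s}}$
$p{\left(R \right)} = - \frac{i}{2}$ ($p{\left(R \right)} = \frac{1}{\sqrt{-5 + 1}} = \frac{1}{\sqrt{-4}} = - \frac{i}{2}$)
$\frac{1}{p{\left(103 \right)}} = \frac{1}{\left(- \frac{1}{2}\right) i} = 2 i$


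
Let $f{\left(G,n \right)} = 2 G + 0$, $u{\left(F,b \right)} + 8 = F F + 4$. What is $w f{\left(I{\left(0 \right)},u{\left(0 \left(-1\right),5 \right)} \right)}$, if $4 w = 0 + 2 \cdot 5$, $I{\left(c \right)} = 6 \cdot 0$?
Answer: $0$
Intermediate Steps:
$u{\left(F,b \right)} = -4 + F^{2}$ ($u{\left(F,b \right)} = -8 + \left(F F + 4\right) = -8 + \left(F^{2} + 4\right) = -8 + \left(4 + F^{2}\right) = -4 + F^{2}$)
$I{\left(c \right)} = 0$
$f{\left(G,n \right)} = 2 G$
$w = \frac{5}{2}$ ($w = \frac{0 + 2 \cdot 5}{4} = \frac{0 + 10}{4} = \frac{1}{4} \cdot 10 = \frac{5}{2} \approx 2.5$)
$w f{\left(I{\left(0 \right)},u{\left(0 \left(-1\right),5 \right)} \right)} = \frac{5 \cdot 2 \cdot 0}{2} = \frac{5}{2} \cdot 0 = 0$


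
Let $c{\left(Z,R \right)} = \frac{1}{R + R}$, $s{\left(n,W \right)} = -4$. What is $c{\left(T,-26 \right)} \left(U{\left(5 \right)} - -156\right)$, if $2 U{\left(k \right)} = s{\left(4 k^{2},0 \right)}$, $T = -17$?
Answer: $- \frac{77}{26} \approx -2.9615$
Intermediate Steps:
$U{\left(k \right)} = -2$ ($U{\left(k \right)} = \frac{1}{2} \left(-4\right) = -2$)
$c{\left(Z,R \right)} = \frac{1}{2 R}$
$c{\left(T,-26 \right)} \left(U{\left(5 \right)} - -156\right) = \frac{1}{2 \left(-26\right)} \left(-2 - -156\right) = \frac{1}{2} \left(- \frac{1}{26}\right) \left(-2 + 156\right) = \left(- \frac{1}{52}\right) 154 = - \frac{77}{26}$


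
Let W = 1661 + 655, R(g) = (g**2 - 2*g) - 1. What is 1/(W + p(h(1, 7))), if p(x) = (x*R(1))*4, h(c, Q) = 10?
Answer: 1/2236 ≈ 0.00044723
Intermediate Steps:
R(g) = -1 + g**2 - 2*g
W = 2316
p(x) = -8*x (p(x) = (x*(-1 + 1**2 - 2*1))*4 = (x*(-1 + 1 - 2))*4 = (x*(-2))*4 = -2*x*4 = -8*x)
1/(W + p(h(1, 7))) = 1/(2316 - 8*10) = 1/(2316 - 80) = 1/2236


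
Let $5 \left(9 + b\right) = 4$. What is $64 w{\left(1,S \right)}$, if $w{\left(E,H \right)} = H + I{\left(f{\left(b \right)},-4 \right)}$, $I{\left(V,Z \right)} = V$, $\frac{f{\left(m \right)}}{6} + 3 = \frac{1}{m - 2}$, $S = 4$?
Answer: $- \frac{15872}{17} \approx -933.65$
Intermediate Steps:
$b = - \frac{41}{5}$ ($b = -9 + \frac{1}{5} \cdot 4 = -9 + \frac{4}{5} = - \frac{41}{5} \approx -8.2$)
$f{\left(m \right)} = -18 + \frac{6}{-2 + m}$ ($f{\left(m \right)} = -18 + \frac{6}{m - 2} = -18 + \frac{6}{-2 + m}$)
$w{\left(E,H \right)} = - \frac{316}{17} + H$ ($w{\left(E,H \right)} = H + \frac{6 \left(7 - - \frac{123}{5}\right)}{-2 - \frac{41}{5}} = H + \frac{6 \left(7 + \frac{123}{5}\right)}{- \frac{51}{5}} = H + 6 \left(- \frac{5}{51}\right) \frac{158}{5} = H - \frac{316}{17} = - \frac{316}{17} + H$)
$64 w{\left(1,S \right)} = 64 \left(- \frac{316}{17} + 4\right) = 64 \left(- \frac{248}{17}\right) = - \frac{15872}{17}$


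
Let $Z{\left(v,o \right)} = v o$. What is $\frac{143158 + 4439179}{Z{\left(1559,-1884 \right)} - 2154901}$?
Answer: $- \frac{4582337}{5092057} \approx -0.8999$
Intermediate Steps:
$Z{\left(v,o \right)} = o v$
$\frac{143158 + 4439179}{Z{\left(1559,-1884 \right)} - 2154901} = \frac{143158 + 4439179}{\left(-1884\right) 1559 - 2154901} = \frac{4582337}{-2937156 - 2154901} = \frac{4582337}{-5092057} = 4582337 \left(- \frac{1}{5092057}\right) = - \frac{4582337}{5092057}$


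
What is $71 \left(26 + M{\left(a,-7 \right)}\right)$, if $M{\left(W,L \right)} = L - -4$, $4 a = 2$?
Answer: $1633$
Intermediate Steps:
$a = \frac{1}{2}$ ($a = \frac{1}{4} \cdot 2 = \frac{1}{2} \approx 0.5$)
$M{\left(W,L \right)} = 4 + L$ ($M{\left(W,L \right)} = L + 4 = 4 + L$)
$71 \left(26 + M{\left(a,-7 \right)}\right) = 71 \left(26 + \left(4 - 7\right)\right) = 71 \left(26 - 3\right) = 71 \cdot 23 = 1633$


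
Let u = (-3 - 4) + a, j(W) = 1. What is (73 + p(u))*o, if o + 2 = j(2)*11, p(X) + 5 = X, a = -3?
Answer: 522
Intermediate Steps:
u = -10 (u = (-3 - 4) - 3 = -7 - 3 = -10)
p(X) = -5 + X
o = 9 (o = -2 + 1*11 = -2 + 11 = 9)
(73 + p(u))*o = (73 + (-5 - 10))*9 = (73 - 15)*9 = 58*9 = 522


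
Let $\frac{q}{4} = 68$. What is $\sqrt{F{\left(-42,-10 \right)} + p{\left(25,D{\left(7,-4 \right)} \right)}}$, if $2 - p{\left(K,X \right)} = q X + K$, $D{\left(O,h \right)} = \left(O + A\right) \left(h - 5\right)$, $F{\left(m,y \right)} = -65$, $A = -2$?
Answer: $14 \sqrt{62} \approx 110.24$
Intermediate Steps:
$q = 272$ ($q = 4 \cdot 68 = 272$)
$D{\left(O,h \right)} = \left(-5 + h\right) \left(-2 + O\right)$ ($D{\left(O,h \right)} = \left(O - 2\right) \left(h - 5\right) = \left(-2 + O\right) \left(-5 + h\right) = \left(-5 + h\right) \left(-2 + O\right)$)
$p{\left(K,X \right)} = 2 - K - 272 X$ ($p{\left(K,X \right)} = 2 - \left(272 X + K\right) = 2 - \left(K + 272 X\right) = 2 - K - 272 X$)
$\sqrt{F{\left(-42,-10 \right)} + p{\left(25,D{\left(7,-4 \right)} \right)}} = \sqrt{-65 - \left(23 + 272 \left(10 - 35 - -8 + 7 \left(-4\right)\right)\right)} = \sqrt{-65 - \left(23 + 272 \left(10 - 35 + 8 - 28\right)\right)} = \sqrt{-65 - -12217} = \sqrt{-65 + \left(2 - 25 + 12240\right)} = \sqrt{-65 + 12217} = \sqrt{12152} = 14 \sqrt{62}$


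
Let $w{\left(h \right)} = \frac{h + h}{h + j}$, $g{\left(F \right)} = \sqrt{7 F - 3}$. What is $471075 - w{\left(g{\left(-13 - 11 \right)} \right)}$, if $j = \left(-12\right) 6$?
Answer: $\frac{280289587}{595} + \frac{48 i \sqrt{19}}{595} \approx 4.7108 \cdot 10^{5} + 0.35164 i$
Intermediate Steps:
$j = -72$
$g{\left(F \right)} = \sqrt{-3 + 7 F}$
$w{\left(h \right)} = \frac{2 h}{-72 + h}$ ($w{\left(h \right)} = \frac{h + h}{h - 72} = \frac{2 h}{-72 + h}$)
$471075 - w{\left(g{\left(-13 - 11 \right)} \right)} = 471075 - \frac{2 \sqrt{-3 + 7 \left(-13 - 11\right)}}{-72 + \sqrt{-3 + 7 \left(-13 - 11\right)}} = 471075 - \frac{2 \sqrt{-3 + 7 \left(-24\right)}}{-72 + \sqrt{-3 + 7 \left(-24\right)}} = 471075 - \frac{2 \sqrt{-3 - 168}}{-72 + \sqrt{-3 - 168}} = 471075 - \frac{2 \sqrt{-171}}{-72 + \sqrt{-171}} = 471075 - \frac{2 \cdot 3 i \sqrt{19}}{-72 + 3 i \sqrt{19}} = 471075 - \frac{6 i \sqrt{19}}{-72 + 3 i \sqrt{19}}$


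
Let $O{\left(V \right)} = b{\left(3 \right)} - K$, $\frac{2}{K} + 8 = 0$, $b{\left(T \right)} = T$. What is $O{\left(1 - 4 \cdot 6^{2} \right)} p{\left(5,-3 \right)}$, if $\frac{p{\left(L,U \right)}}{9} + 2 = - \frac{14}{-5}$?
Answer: $\frac{117}{5} \approx 23.4$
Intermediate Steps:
$p{\left(L,U \right)} = \frac{36}{5}$ ($p{\left(L,U \right)} = -18 + 9 \left(- \frac{14}{-5}\right) = -18 + 9 \left(\left(-14\right) \left(- \frac{1}{5}\right)\right) = -18 + 9 \cdot \frac{14}{5} = -18 + \frac{126}{5} = \frac{36}{5}$)
$K = - \frac{1}{4}$ ($K = \frac{2}{-8 + 0} = \frac{2}{-8} = 2 \left(- \frac{1}{8}\right) = - \frac{1}{4} \approx -0.25$)
$O{\left(V \right)} = \frac{13}{4}$ ($O{\left(V \right)} = 3 - - \frac{1}{4} = 3 + \frac{1}{4} = \frac{13}{4}$)
$O{\left(1 - 4 \cdot 6^{2} \right)} p{\left(5,-3 \right)} = \frac{13}{4} \cdot \frac{36}{5} = \frac{117}{5}$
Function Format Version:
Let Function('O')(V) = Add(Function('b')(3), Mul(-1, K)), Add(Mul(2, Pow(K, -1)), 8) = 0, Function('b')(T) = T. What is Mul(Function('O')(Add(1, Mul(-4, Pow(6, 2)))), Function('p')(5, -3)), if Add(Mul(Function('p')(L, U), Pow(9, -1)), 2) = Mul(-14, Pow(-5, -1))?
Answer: Rational(117, 5) ≈ 23.400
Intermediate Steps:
Function('p')(L, U) = Rational(36, 5) (Function('p')(L, U) = Add(-18, Mul(9, Mul(-14, Pow(-5, -1)))) = Add(-18, Mul(9, Mul(-14, Rational(-1, 5)))) = Add(-18, Mul(9, Rational(14, 5))) = Add(-18, Rational(126, 5)) = Rational(36, 5))
K = Rational(-1, 4) (K = Mul(2, Pow(Add(-8, 0), -1)) = Mul(2, Pow(-8, -1)) = Mul(2, Rational(-1, 8)) = Rational(-1, 4) ≈ -0.25000)
Function('O')(V) = Rational(13, 4) (Function('O')(V) = Add(3, Mul(-1, Rational(-1, 4))) = Add(3, Rational(1, 4)) = Rational(13, 4))
Mul(Function('O')(Add(1, Mul(-4, Pow(6, 2)))), Function('p')(5, -3)) = Mul(Rational(13, 4), Rational(36, 5)) = Rational(117, 5)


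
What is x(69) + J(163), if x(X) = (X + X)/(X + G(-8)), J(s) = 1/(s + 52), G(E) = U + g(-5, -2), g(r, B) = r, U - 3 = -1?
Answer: 4956/2365 ≈ 2.0956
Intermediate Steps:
U = 2 (U = 3 - 1 = 2)
G(E) = -3 (G(E) = 2 - 5 = -3)
J(s) = 1/(52 + s)
x(X) = 2*X/(-3 + X) (x(X) = (X + X)/(X - 3) = (2*X)/(-3 + X) = 2*X/(-3 + X))
x(69) + J(163) = 2*69/(-3 + 69) + 1/(52 + 163) = 2*69/66 + 1/215 = 2*69*(1/66) + 1/215 = 23/11 + 1/215 = 4956/2365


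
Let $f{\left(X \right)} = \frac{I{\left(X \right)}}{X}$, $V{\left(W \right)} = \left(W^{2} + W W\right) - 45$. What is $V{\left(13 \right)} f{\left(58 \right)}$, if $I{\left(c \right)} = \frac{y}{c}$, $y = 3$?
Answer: $\frac{879}{3364} \approx 0.2613$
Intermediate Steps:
$I{\left(c \right)} = \frac{3}{c}$
$V{\left(W \right)} = -45 + 2 W^{2}$ ($V{\left(W \right)} = \left(W^{2} + W^{2}\right) - 45 = 2 W^{2} - 45 = -45 + 2 W^{2}$)
$f{\left(X \right)} = \frac{3}{X^{2}}$ ($f{\left(X \right)} = \frac{3 \frac{1}{X}}{X} = \frac{3}{X^{2}}$)
$V{\left(13 \right)} f{\left(58 \right)} = \left(-45 + 2 \cdot 13^{2}\right) \frac{3}{3364} = \left(-45 + 2 \cdot 169\right) 3 \cdot \frac{1}{3364} = \left(-45 + 338\right) \frac{3}{3364} = 293 \cdot \frac{3}{3364} = \frac{879}{3364}$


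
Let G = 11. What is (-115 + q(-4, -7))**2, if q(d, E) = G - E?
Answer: 9409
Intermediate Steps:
q(d, E) = 11 - E
(-115 + q(-4, -7))**2 = (-115 + (11 - 1*(-7)))**2 = (-115 + (11 + 7))**2 = (-115 + 18)**2 = (-97)**2 = 9409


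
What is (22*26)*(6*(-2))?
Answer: -6864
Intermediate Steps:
(22*26)*(6*(-2)) = 572*(-12) = -6864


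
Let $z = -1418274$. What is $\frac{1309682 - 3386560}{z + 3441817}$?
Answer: $- \frac{2076878}{2023543} \approx -1.0264$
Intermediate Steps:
$\frac{1309682 - 3386560}{z + 3441817} = \frac{1309682 - 3386560}{-1418274 + 3441817} = - \frac{2076878}{2023543}$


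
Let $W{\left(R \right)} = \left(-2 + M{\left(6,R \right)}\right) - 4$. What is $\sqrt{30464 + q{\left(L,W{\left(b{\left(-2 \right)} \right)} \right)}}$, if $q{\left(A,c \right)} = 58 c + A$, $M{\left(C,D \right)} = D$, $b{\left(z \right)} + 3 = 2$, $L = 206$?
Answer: $2 \sqrt{7566} \approx 173.97$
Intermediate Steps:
$b{\left(z \right)} = -1$ ($b{\left(z \right)} = -3 + 2 = -1$)
$W{\left(R \right)} = -6 + R$ ($W{\left(R \right)} = \left(-2 + R\right) - 4 = -6 + R$)
$q{\left(A,c \right)} = A + 58 c$
$\sqrt{30464 + q{\left(L,W{\left(b{\left(-2 \right)} \right)} \right)}} = \sqrt{30464 + \left(206 + 58 \left(-6 - 1\right)\right)} = \sqrt{30464 + \left(206 + 58 \left(-7\right)\right)} = \sqrt{30464 + \left(206 - 406\right)} = \sqrt{30464 - 200} = \sqrt{30264} = 2 \sqrt{7566}$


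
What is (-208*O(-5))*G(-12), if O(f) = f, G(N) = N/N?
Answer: 1040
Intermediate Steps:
G(N) = 1
(-208*O(-5))*G(-12) = -208*(-5)*1 = 1040*1 = 1040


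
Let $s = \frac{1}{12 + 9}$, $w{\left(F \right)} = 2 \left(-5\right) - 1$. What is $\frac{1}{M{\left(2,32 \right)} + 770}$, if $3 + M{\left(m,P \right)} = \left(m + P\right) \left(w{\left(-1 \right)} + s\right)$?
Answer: $\frac{21}{8287} \approx 0.0025341$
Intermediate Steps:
$w{\left(F \right)} = -11$ ($w{\left(F \right)} = -10 - 1 = -11$)
$s = \frac{1}{21} \approx 0.047619$
$M{\left(m,P \right)} = -3 - \frac{230 P}{21} - \frac{230 m}{21}$ ($M{\left(m,P \right)} = -3 + \left(m + P\right) \left(-11 + \frac{1}{21}\right) = -3 + \left(P + m\right) \left(- \frac{230}{21}\right) = -3 - \left(\frac{230 P}{21} + \frac{230 m}{21}\right) = -3 - \frac{230 P}{21} - \frac{230 m}{21}$)
$\frac{1}{M{\left(2,32 \right)} + 770} = \frac{1}{\left(-3 - \frac{7360}{21} - \frac{460}{21}\right) + 770} = \frac{1}{- \frac{7883}{21} + 770} = \frac{1}{\frac{8287}{21}} = \frac{21}{8287}$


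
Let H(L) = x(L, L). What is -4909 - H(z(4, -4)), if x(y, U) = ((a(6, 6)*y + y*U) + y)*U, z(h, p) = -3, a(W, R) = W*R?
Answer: -5215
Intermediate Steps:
a(W, R) = R*W
x(y, U) = U*(37*y + U*y) (x(y, U) = (((6*6)*y + y*U) + y)*U = ((36*y + U*y) + y)*U = (37*y + U*y)*U = U*(37*y + U*y))
H(L) = L²*(37 + L) (H(L) = L*L*(37 + L) = L²*(37 + L))
-4909 - H(z(4, -4)) = -4909 - (-3)²*(37 - 3) = -4909 - 9*34 = -4909 - 1*306 = -4909 - 306 = -5215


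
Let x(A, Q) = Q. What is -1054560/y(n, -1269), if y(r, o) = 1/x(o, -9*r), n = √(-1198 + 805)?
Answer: 9491040*I*√393 ≈ 1.8815e+8*I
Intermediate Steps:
n = I*√393 (n = √(-393) = I*√393 ≈ 19.824*I)
y(r, o) = -1/(9*r) (y(r, o) = 1/(-9*r) = -1/(9*r))
-1054560/y(n, -1269) = -1054560*(-9*I*√393) = -(-9491040)*I*√393 = 9491040*I*√393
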